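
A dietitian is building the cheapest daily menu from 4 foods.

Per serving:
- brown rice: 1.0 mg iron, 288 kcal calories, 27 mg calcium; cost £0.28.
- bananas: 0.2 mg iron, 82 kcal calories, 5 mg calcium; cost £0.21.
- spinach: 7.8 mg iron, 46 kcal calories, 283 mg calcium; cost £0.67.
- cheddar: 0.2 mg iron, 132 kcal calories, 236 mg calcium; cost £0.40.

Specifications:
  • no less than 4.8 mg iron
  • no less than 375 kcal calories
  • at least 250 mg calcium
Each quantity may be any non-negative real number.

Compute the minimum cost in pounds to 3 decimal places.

Treat it as an LP. Let x1 = servings of brown rice, x2 = servings of bananas, x3 = servings of spinach, x4 = servings of cheddar.
Minimise 0.28x1 + 0.21x2 + 0.67x3 + 0.4x4 s.t.:
  1x1 + 0.2x2 + 7.8x3 + 0.2x4 ≥ 4.8   (iron)
  288x1 + 82x2 + 46x3 + 132x4 ≥ 375   (calories)
  27x1 + 5x2 + 283x3 + 236x4 ≥ 250   (calcium)
  x1, x2, x3, x4 ≥ 0.
The cheapest feasible vertex uses only brown rice, spinach, cheddar; bananas is not used. There the iron, calories, calcium constraints are tight.
Optimal quantities: brown rice = 1.055 servings, spinach = 0.4705 servings, cheddar = 0.3744 servings.
Hence cost = 0.28·1.055 + 0.67·0.4705 + 0.4·0.3744 = £0.76040.

£0.760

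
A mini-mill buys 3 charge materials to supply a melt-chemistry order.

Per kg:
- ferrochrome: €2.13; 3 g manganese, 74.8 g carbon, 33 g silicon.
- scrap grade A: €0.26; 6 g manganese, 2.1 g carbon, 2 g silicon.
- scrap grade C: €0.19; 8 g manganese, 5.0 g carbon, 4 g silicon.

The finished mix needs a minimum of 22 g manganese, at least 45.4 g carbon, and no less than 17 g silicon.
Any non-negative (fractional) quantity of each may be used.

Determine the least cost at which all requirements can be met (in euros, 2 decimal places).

This is a linear program. Let x1 = kg of ferrochrome, x2 = kg of scrap grade A, x3 = kg of scrap grade C.
min 2.13x1 + 0.26x2 + 0.19x3 subject to:
  3x1 + 6x2 + 8x3 ≥ 22   (manganese)
  74.8x1 + 2.1x2 + 5x3 ≥ 45.4   (carbon)
  33x1 + 2x2 + 4x3 ≥ 17   (silicon)
  x1, x2, x3 ≥ 0.
At the optimum only ferrochrome, scrap grade C are positive (scrap grade A = 0). There the manganese and carbon constraints are tight.
So ferrochrome = 0.434 kg, scrap grade C = 2.587 kg.
Cost = 2.13·0.434 + 0.19·2.587 = 1.4160.

€1.42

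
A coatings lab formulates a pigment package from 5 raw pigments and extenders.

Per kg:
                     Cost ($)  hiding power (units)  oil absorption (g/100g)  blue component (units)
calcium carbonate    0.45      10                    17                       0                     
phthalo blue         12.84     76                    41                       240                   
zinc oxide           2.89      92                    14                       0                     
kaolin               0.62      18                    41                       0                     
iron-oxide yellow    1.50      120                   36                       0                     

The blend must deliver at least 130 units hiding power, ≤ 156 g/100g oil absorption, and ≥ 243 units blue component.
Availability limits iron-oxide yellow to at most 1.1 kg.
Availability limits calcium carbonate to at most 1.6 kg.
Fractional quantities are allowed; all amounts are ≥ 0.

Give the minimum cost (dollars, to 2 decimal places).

$13.66

This is a linear program. Let x1 = kg of calcium carbonate, x2 = kg of phthalo blue, x3 = kg of zinc oxide, x4 = kg of kaolin, x5 = kg of iron-oxide yellow.
Minimise 0.45x1 + 12.84x2 + 2.89x3 + 0.62x4 + 1.5x5 subject to:
  10x1 + 76x2 + 92x3 + 18x4 + 120x5 ≥ 130   (hiding power)
  17x1 + 41x2 + 14x3 + 41x4 + 36x5 ≤ 156   (oil absorption)
  240x2 ≥ 243   (blue component)
  x5 ≤ 1.1
  x1 ≤ 1.6
  x1, x2, x3, x4, x5 ≥ 0.
The minimum-cost mix takes nothing from calcium carbonate, zinc oxide, kaolin — only phthalo blue, iron-oxide yellow. The hiding power and blue component requirements are met with equality.
Solving gives x2 = 1.012, x5 = 0.4421.
Hence cost = 12.84·1.012 + 1.5·0.4421 = $13.6572.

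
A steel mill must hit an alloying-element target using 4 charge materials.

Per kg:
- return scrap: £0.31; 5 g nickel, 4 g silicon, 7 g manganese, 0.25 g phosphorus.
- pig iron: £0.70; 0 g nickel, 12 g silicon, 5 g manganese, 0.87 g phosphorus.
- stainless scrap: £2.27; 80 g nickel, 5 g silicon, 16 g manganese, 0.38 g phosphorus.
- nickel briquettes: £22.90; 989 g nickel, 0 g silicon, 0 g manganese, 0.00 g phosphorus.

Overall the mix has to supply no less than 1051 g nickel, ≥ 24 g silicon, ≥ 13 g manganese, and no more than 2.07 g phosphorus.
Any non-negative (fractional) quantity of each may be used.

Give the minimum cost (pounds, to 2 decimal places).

£25.50

This is a linear program. Let x1 = kg of return scrap, x2 = kg of pig iron, x3 = kg of stainless scrap, x4 = kg of nickel briquettes.
Minimize 0.31x1 + 0.7x2 + 2.27x3 + 22.9x4 with:
  5x1 + 80x3 + 989x4 ≥ 1051   (nickel)
  4x1 + 12x2 + 5x3 ≥ 24   (silicon)
  7x1 + 5x2 + 16x3 ≥ 13   (manganese)
  0.25x1 + 0.87x2 + 0.38x3 ≤ 2.07   (phosphorus)
  x1, x2, x3, x4 ≥ 0.
The optimal basis is {return scrap, nickel briquettes}; pig iron, stainless scrap drop out. Binding constraints: nickel and silicon.
Solving gives x1 = 6, x4 = 1.0324.
Total cost: 0.31·6 + 22.9·1.0324 = 25.5020.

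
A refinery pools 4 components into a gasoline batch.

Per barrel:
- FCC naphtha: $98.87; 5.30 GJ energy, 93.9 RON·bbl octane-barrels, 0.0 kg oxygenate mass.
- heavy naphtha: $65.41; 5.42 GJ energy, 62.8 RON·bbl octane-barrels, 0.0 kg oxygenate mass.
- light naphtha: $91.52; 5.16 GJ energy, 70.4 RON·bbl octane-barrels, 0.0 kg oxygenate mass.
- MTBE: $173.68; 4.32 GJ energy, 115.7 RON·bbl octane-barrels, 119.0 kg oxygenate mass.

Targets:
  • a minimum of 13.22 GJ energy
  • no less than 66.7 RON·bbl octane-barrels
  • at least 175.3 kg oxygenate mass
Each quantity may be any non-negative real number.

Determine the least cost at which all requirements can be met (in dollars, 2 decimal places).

$338.59

Let x1 = barrels of FCC naphtha, x2 = barrels of heavy naphtha, x3 = barrels of light naphtha, x4 = barrels of MTBE.
Minimize 98.87x1 + 65.41x2 + 91.52x3 + 173.68x4 with:
  5.3x1 + 5.42x2 + 5.16x3 + 4.32x4 ≥ 13.22   (energy)
  93.9x1 + 62.8x2 + 70.4x3 + 115.7x4 ≥ 66.7   (octane-barrels)
  119x4 ≥ 175.3   (oxygenate mass)
  x1, x2, x3, x4 ≥ 0.
The optimal basis is {heavy naphtha, MTBE}; FCC naphtha, light naphtha drop out. Binding constraints: energy and oxygenate mass.
That vertex is x2 = 1.265, x4 = 1.4731.
Hence cost = 65.41·1.265 + 173.68·1.4731 = $338.5917.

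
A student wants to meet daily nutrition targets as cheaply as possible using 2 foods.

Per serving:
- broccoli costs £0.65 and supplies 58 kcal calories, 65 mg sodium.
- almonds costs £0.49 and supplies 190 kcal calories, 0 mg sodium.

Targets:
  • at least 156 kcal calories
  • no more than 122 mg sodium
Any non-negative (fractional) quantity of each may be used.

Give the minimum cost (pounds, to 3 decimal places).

£0.402

Set it up as a linear program. Let x1 = servings of broccoli, x2 = servings of almonds.
Minimise 0.65x1 + 0.49x2 with:
  58x1 + 190x2 ≥ 156   (calories)
  65x1 ≤ 122   (sodium)
  x1, x2 ≥ 0.
At the optimum only almonds is positive (broccoli = 0). The calories requirement is met with equality.
Optimal quantities: almonds = 0.8211 servings.
Total cost: 0.49·0.8211 = 0.40234.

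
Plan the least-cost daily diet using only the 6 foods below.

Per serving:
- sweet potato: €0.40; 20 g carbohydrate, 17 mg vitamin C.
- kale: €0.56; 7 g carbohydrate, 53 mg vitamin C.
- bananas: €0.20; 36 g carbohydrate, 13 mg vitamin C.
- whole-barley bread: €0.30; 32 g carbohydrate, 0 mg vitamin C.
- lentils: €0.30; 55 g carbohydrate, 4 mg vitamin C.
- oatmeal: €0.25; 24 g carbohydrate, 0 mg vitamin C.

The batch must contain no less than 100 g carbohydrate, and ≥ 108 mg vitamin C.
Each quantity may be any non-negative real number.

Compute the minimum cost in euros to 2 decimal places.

Treat it as an LP. Let x1 = servings of sweet potato, x2 = servings of kale, x3 = servings of bananas, x4 = servings of whole-barley bread, x5 = servings of lentils, x6 = servings of oatmeal.
Minimize 0.4x1 + 0.56x2 + 0.2x3 + 0.3x4 + 0.3x5 + 0.25x6 subject to:
  20x1 + 7x2 + 36x3 + 32x4 + 55x5 + 24x6 ≥ 100   (carbohydrate)
  17x1 + 53x2 + 13x3 + 4x5 ≥ 108   (vitamin C)
  x1, x2, x3, x4, x5, x6 ≥ 0.
The minimum-cost mix takes nothing from sweet potato, whole-barley bread, lentils, oatmeal — only kale, bananas. There the carbohydrate and vitamin C constraints are tight.
That vertex is x2 = 1.424, x3 = 2.501.
Hence cost = 0.56·1.424 + 0.2·2.501 = €1.2976.

€1.30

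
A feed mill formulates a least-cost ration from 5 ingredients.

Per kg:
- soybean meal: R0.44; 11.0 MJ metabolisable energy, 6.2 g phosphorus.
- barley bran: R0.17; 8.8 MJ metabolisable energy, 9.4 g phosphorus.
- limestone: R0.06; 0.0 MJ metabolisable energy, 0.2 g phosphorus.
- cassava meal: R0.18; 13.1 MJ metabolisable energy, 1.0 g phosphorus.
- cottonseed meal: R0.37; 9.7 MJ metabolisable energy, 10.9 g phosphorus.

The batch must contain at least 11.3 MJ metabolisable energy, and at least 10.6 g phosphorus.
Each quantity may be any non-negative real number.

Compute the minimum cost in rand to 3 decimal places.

Let x1 = kg of soybean meal, x2 = kg of barley bran, x3 = kg of limestone, x4 = kg of cassava meal, x5 = kg of cottonseed meal.
Minimise 0.44x1 + 0.17x2 + 0.06x3 + 0.18x4 + 0.37x5 with:
  11x1 + 8.8x2 + 13.1x4 + 9.7x5 ≥ 11.3   (metabolisable energy)
  6.2x1 + 9.4x2 + 0.2x3 + 1x4 + 10.9x5 ≥ 10.6   (phosphorus)
  x1, x2, x3, x4, x5 ≥ 0.
The optimal basis is {barley bran, cassava meal}; soybean meal, limestone, cottonseed meal drop out. Binding constraints: metabolisable energy and phosphorus.
Optimal quantities: barley bran = 1.116 kg, cassava meal = 0.1132 kg.
Objective = 0.17·1.116 + 0.18·0.1132 = 0.21010.

R0.210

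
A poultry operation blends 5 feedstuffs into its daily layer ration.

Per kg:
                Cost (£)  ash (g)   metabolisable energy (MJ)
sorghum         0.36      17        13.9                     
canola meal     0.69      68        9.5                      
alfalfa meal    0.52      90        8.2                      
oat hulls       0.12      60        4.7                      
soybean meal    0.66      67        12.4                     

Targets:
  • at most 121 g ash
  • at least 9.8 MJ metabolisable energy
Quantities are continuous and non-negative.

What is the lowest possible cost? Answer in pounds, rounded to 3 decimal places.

£0.250

Set it up as a linear program. Let x1 = kg of sorghum, x2 = kg of canola meal, x3 = kg of alfalfa meal, x4 = kg of oat hulls, x5 = kg of soybean meal.
Minimize 0.36x1 + 0.69x2 + 0.52x3 + 0.12x4 + 0.66x5 s.t.:
  17x1 + 68x2 + 90x3 + 60x4 + 67x5 ≤ 121   (ash)
  13.9x1 + 9.5x2 + 8.2x3 + 4.7x4 + 12.4x5 ≥ 9.8   (metabolisable energy)
  x1, x2, x3, x4, x5 ≥ 0.
The minimum-cost mix takes nothing from canola meal, alfalfa meal, soybean meal — only sorghum, oat hulls. There the ash and metabolisable energy constraints are tight.
Optimal quantities: sorghum = 0.02559 kg, oat hulls = 2.009 kg.
Cost = 0.36·0.02559 + 0.12·2.009 = 0.25029.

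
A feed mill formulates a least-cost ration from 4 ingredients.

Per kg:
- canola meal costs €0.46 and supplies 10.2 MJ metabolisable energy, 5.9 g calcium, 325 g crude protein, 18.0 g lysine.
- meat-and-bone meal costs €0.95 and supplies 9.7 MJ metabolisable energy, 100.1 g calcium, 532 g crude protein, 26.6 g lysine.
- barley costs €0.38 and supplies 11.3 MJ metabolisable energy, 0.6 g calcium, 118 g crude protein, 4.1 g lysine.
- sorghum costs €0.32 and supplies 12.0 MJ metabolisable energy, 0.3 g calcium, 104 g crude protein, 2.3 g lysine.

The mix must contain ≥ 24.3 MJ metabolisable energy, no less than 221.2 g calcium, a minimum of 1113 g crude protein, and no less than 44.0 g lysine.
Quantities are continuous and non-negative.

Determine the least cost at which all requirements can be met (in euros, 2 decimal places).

Set it up as a linear program. Let x1 = kg of canola meal, x2 = kg of meat-and-bone meal, x3 = kg of barley, x4 = kg of sorghum.
Minimise 0.46x1 + 0.95x2 + 0.38x3 + 0.32x4 with:
  10.2x1 + 9.7x2 + 11.3x3 + 12x4 ≥ 24.3   (metabolisable energy)
  5.9x1 + 100.1x2 + 0.6x3 + 0.3x4 ≥ 221.2   (calcium)
  325x1 + 532x2 + 118x3 + 104x4 ≥ 1113   (crude protein)
  18x1 + 26.6x2 + 4.1x3 + 2.3x4 ≥ 44   (lysine)
  x1, x2, x3, x4 ≥ 0.
At the optimum only meat-and-bone meal, sorghum are positive (canola meal, barley = 0). The metabolisable energy and calcium requirements are met with equality.
Optimal quantities: meat-and-bone meal = 2.209 kg, sorghum = 0.2393 kg.
Objective = 0.95·2.209 + 0.32·0.2393 = 2.1751.

€2.18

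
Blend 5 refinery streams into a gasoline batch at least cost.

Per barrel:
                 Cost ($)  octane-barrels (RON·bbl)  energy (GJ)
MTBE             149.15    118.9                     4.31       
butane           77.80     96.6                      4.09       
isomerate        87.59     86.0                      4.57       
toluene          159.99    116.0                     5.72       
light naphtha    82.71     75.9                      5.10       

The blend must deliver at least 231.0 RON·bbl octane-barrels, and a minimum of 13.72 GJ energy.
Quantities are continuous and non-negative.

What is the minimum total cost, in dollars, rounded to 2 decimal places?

$231.11

Treat it as an LP. Let x1 = barrels of MTBE, x2 = barrels of butane, x3 = barrels of isomerate, x4 = barrels of toluene, x5 = barrels of light naphtha.
min 149.15x1 + 77.8x2 + 87.59x3 + 159.99x4 + 82.71x5 with:
  118.9x1 + 96.6x2 + 86x3 + 116x4 + 75.9x5 ≥ 231   (octane-barrels)
  4.31x1 + 4.09x2 + 4.57x3 + 5.72x4 + 5.1x5 ≥ 13.72   (energy)
  x1, x2, x3, x4, x5 ≥ 0.
At the optimum only butane, light naphtha are positive (MTBE, isomerate, toluene = 0). The octane-barrels and energy requirements are met with equality.
That vertex is x2 = 0.75044, x5 = 2.08837.
Hence cost = 77.8·0.75044 + 82.71·2.08837 = $231.1133.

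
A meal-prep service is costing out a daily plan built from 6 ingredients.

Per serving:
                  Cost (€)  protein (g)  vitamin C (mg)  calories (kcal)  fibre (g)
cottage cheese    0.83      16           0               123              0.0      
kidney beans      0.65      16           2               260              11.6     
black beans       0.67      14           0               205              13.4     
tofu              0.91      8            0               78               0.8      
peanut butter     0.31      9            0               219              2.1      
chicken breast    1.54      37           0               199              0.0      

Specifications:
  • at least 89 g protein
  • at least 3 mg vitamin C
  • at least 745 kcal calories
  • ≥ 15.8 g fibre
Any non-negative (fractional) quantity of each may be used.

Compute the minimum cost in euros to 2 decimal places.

€3.21

This is a linear program. Let x1 = servings of cottage cheese, x2 = servings of kidney beans, x3 = servings of black beans, x4 = servings of tofu, x5 = servings of peanut butter, x6 = servings of chicken breast.
min 0.83x1 + 0.65x2 + 0.67x3 + 0.91x4 + 0.31x5 + 1.54x6 subject to:
  16x1 + 16x2 + 14x3 + 8x4 + 9x5 + 37x6 ≥ 89   (protein)
  2x2 ≥ 3   (vitamin C)
  123x1 + 260x2 + 205x3 + 78x4 + 219x5 + 199x6 ≥ 745   (calories)
  11.6x2 + 13.4x3 + 0.8x4 + 2.1x5 ≥ 15.8   (fibre)
  x1, x2, x3, x4, x5, x6 ≥ 0.
At the optimum only kidney beans, peanut butter are positive (cottage cheese, black beans, tofu, chicken breast = 0). Binding constraints: protein and vitamin C.
So kidney beans = 1.5 servings, peanut butter = 7.222 servings.
Hence cost = 0.65·1.5 + 0.31·7.222 = €3.2138.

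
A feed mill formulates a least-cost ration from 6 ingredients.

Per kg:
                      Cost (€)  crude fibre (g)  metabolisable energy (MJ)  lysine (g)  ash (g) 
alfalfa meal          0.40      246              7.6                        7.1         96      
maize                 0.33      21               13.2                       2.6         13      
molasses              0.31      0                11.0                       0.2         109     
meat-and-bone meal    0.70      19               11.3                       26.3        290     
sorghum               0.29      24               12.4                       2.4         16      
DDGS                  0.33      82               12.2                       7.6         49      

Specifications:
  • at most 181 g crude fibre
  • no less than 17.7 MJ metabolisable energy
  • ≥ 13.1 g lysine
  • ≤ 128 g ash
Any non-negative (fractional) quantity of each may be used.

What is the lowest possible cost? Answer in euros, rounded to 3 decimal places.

€0.521

Let x1 = kg of alfalfa meal, x2 = kg of maize, x3 = kg of molasses, x4 = kg of meat-and-bone meal, x5 = kg of sorghum, x6 = kg of DDGS.
min 0.4x1 + 0.33x2 + 0.31x3 + 0.7x4 + 0.29x5 + 0.33x6 subject to:
  246x1 + 21x2 + 19x4 + 24x5 + 82x6 ≤ 181   (crude fibre)
  7.6x1 + 13.2x2 + 11x3 + 11.3x4 + 12.4x5 + 12.2x6 ≥ 17.7   (metabolisable energy)
  7.1x1 + 2.6x2 + 0.2x3 + 26.3x4 + 2.4x5 + 7.6x6 ≥ 13.1   (lysine)
  96x1 + 13x2 + 109x3 + 290x4 + 16x5 + 49x6 ≤ 128   (ash)
  x1, x2, x3, x4, x5, x6 ≥ 0.
The cheapest feasible vertex uses only meat-and-bone meal, DDGS; alfalfa meal, maize, molasses, sorghum are not used. There the metabolisable energy and lysine constraints are tight.
Optimal quantities: meat-and-bone meal = 0.1077 kg, DDGS = 1.351 kg.
Objective = 0.7·0.1077 + 0.33·1.351 = 0.52122.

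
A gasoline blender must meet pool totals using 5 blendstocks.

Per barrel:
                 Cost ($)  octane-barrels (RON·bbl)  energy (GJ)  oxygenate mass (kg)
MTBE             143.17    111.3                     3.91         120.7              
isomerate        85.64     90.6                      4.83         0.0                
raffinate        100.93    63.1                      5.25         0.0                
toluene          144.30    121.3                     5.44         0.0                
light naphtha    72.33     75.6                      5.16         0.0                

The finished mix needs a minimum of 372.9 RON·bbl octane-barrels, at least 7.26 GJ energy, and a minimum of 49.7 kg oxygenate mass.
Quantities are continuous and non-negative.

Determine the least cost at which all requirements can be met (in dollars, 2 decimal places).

Set it up as a linear program. Let x1 = barrels of MTBE, x2 = barrels of isomerate, x3 = barrels of raffinate, x4 = barrels of toluene, x5 = barrels of light naphtha.
Minimise 143.17x1 + 85.64x2 + 100.93x3 + 144.3x4 + 72.33x5 with:
  111.3x1 + 90.6x2 + 63.1x3 + 121.3x4 + 75.6x5 ≥ 372.9   (octane-barrels)
  3.91x1 + 4.83x2 + 5.25x3 + 5.44x4 + 5.16x5 ≥ 7.26   (energy)
  120.7x1 ≥ 49.7   (oxygenate mass)
  x1, x2, x3, x4, x5 ≥ 0.
The minimum-cost mix takes nothing from raffinate, toluene, light naphtha — only MTBE, isomerate. There the octane-barrels and oxygenate mass constraints are tight.
That vertex is x1 = 0.4118, x2 = 3.61.
Objective = 143.17·0.4118 + 85.64·3.61 = 368.1178.

$368.12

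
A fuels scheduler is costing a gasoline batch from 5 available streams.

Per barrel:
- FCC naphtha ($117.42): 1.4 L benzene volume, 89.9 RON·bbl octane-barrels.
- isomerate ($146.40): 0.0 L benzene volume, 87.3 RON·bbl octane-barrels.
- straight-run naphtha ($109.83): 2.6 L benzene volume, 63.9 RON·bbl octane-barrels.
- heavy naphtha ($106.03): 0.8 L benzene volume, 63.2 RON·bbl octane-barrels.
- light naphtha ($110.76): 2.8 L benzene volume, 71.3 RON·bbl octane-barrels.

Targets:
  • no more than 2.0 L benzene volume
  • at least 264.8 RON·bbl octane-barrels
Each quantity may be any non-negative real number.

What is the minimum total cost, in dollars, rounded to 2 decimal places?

Let x1 = barrels of FCC naphtha, x2 = barrels of isomerate, x3 = barrels of straight-run naphtha, x4 = barrels of heavy naphtha, x5 = barrels of light naphtha.
Minimize 117.42x1 + 146.4x2 + 109.83x3 + 106.03x4 + 110.76x5 subject to:
  1.4x1 + 2.6x3 + 0.8x4 + 2.8x5 ≤ 2   (benzene volume)
  89.9x1 + 87.3x2 + 63.9x3 + 63.2x4 + 71.3x5 ≥ 264.8   (octane-barrels)
  x1, x2, x3, x4, x5 ≥ 0.
The minimum-cost mix takes nothing from straight-run naphtha, heavy naphtha, light naphtha — only FCC naphtha, isomerate. Binding constraints: benzene volume and octane-barrels.
Solving gives x1 = 1.42857, x2 = 1.5621.
Objective = 117.42·1.42857 + 146.4·1.5621 = 396.4341.

$396.43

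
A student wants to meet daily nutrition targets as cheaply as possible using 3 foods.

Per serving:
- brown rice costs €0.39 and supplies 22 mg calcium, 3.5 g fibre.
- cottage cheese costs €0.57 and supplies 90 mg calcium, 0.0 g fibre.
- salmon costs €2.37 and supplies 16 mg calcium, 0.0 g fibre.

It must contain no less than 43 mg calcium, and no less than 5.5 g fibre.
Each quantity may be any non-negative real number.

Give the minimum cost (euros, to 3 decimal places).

€0.666

Set it up as a linear program. Let x1 = servings of brown rice, x2 = servings of cottage cheese, x3 = servings of salmon.
Minimise 0.39x1 + 0.57x2 + 2.37x3 with:
  22x1 + 90x2 + 16x3 ≥ 43   (calcium)
  3.5x1 ≥ 5.5   (fibre)
  x1, x2, x3 ≥ 0.
The optimal basis is {brown rice, cottage cheese}; salmon drops out. Binding constraints: calcium and fibre.
So brown rice = 1.571 servings, cottage cheese = 0.09365 servings.
Total cost: 0.39·1.571 + 0.57·0.09365 = 0.66607.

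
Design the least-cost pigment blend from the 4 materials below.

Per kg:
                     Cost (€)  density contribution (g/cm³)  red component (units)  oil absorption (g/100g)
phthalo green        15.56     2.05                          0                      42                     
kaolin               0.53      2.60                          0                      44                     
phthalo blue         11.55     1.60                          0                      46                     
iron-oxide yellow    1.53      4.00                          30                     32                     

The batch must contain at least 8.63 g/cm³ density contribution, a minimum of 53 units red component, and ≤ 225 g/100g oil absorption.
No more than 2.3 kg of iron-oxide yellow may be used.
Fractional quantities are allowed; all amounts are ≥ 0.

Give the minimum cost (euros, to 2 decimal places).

Set it up as a linear program. Let x1 = kg of phthalo green, x2 = kg of kaolin, x3 = kg of phthalo blue, x4 = kg of iron-oxide yellow.
Minimise 15.56x1 + 0.53x2 + 11.55x3 + 1.53x4 subject to:
  2.05x1 + 2.6x2 + 1.6x3 + 4x4 ≥ 8.63   (density contribution)
  30x4 ≥ 53   (red component)
  42x1 + 44x2 + 46x3 + 32x4 ≤ 225   (oil absorption)
  x4 ≤ 2.3
  x1, x2, x3, x4 ≥ 0.
The cheapest feasible vertex uses only kaolin, iron-oxide yellow; phthalo green, phthalo blue are not used. The density contribution and red component requirements are met with equality.
So kaolin = 0.6013 kg, iron-oxide yellow = 1.767 kg.
Objective = 0.53·0.6013 + 1.53·1.767 = 3.0222.

€3.02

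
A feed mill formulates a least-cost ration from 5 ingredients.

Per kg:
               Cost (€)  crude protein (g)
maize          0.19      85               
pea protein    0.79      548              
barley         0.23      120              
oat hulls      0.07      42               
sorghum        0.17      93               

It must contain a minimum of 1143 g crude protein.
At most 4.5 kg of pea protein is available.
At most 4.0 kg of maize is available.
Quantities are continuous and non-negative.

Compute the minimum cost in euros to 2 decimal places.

€1.65

This is a linear program. Let x1 = kg of maize, x2 = kg of pea protein, x3 = kg of barley, x4 = kg of oat hulls, x5 = kg of sorghum.
min 0.19x1 + 0.79x2 + 0.23x3 + 0.07x4 + 0.17x5 subject to:
  85x1 + 548x2 + 120x3 + 42x4 + 93x5 ≥ 1143   (crude protein)
  x2 ≤ 4.5
  x1 ≤ 4
  x1, x2, x3, x4, x5 ≥ 0.
The cheapest feasible vertex uses only pea protein; maize, barley, oat hulls, sorghum are not used. There the crude protein constraint is tight.
That vertex is x2 = 2.086.
Hence cost = 0.79·2.086 = €1.6479.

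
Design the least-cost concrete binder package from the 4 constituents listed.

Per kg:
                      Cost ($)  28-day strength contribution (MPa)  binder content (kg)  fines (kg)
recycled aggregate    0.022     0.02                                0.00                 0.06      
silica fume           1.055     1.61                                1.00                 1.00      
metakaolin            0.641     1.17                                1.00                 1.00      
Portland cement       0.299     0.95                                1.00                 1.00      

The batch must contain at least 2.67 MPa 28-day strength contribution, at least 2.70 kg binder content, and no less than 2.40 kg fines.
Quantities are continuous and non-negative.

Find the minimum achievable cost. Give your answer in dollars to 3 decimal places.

This is a linear program. Let x1 = kg of recycled aggregate, x2 = kg of silica fume, x3 = kg of metakaolin, x4 = kg of Portland cement.
Minimize 0.022x1 + 1.055x2 + 0.641x3 + 0.299x4 subject to:
  0.02x1 + 1.61x2 + 1.17x3 + 0.95x4 ≥ 2.67   (28-day strength contribution)
  1x2 + 1x3 + 1x4 ≥ 2.7   (binder content)
  0.06x1 + 1x2 + 1x3 + 1x4 ≥ 2.4   (fines)
  x1, x2, x3, x4 ≥ 0.
The minimum-cost mix takes nothing from recycled aggregate, silica fume, metakaolin — only Portland cement. The 28-day strength contribution requirement is met with equality.
That vertex is x4 = 2.811.
Cost = 0.299·2.811 = 0.84049.

$0.840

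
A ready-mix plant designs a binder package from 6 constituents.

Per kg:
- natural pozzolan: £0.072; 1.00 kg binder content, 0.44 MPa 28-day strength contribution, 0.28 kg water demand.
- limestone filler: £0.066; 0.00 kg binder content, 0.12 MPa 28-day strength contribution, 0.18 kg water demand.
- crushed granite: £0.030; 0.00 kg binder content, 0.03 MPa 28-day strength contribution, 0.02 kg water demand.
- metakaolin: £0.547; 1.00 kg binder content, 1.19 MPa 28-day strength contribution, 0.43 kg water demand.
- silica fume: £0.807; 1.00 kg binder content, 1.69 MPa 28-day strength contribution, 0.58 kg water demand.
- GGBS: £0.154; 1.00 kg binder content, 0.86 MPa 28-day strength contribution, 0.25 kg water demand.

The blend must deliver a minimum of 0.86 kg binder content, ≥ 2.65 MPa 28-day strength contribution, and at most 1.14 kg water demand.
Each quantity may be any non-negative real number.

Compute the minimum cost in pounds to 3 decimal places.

£0.458

Let x1 = kg of natural pozzolan, x2 = kg of limestone filler, x3 = kg of crushed granite, x4 = kg of metakaolin, x5 = kg of silica fume, x6 = kg of GGBS.
Minimise 0.072x1 + 0.066x2 + 0.03x3 + 0.547x4 + 0.807x5 + 0.154x6 with:
  1x1 + 1x4 + 1x5 + 1x6 ≥ 0.86   (binder content)
  0.44x1 + 0.12x2 + 0.03x3 + 1.19x4 + 1.69x5 + 0.86x6 ≥ 2.65   (28-day strength contribution)
  0.28x1 + 0.18x2 + 0.02x3 + 0.43x4 + 0.58x5 + 0.25x6 ≤ 1.14   (water demand)
  x1, x2, x3, x4, x5, x6 ≥ 0.
The cheapest feasible vertex uses only natural pozzolan, GGBS; limestone filler, crushed granite, metakaolin, silica fume are not used. Binding constraints: 28-day strength contribution and water demand.
Optimal quantities: natural pozzolan = 2.43 kg, GGBS = 1.838 kg.
Total cost: 0.072·2.43 + 0.154·1.838 = 0.45801.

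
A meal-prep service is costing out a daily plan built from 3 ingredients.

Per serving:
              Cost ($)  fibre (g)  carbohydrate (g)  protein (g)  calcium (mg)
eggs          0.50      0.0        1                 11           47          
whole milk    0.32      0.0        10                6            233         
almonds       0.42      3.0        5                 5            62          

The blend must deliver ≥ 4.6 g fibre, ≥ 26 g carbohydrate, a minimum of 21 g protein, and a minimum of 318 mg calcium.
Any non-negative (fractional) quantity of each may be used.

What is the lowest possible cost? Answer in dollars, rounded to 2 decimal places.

$1.34

Let x1 = servings of eggs, x2 = servings of whole milk, x3 = servings of almonds.
Minimise 0.5x1 + 0.32x2 + 0.42x3 s.t.:
  3x3 ≥ 4.6   (fibre)
  1x1 + 10x2 + 5x3 ≥ 26   (carbohydrate)
  11x1 + 6x2 + 5x3 ≥ 21   (protein)
  47x1 + 233x2 + 62x3 ≥ 318   (calcium)
  x1, x2, x3 ≥ 0.
The optimal mix uses every input. Binding constraints: fibre, carbohydrate, protein.
So eggs = 0.2244 servings, whole milk = 1.811 servings, almonds = 1.533 servings.
Objective = 0.5·0.2244 + 0.32·1.811 + 0.42·1.533 = 1.3356.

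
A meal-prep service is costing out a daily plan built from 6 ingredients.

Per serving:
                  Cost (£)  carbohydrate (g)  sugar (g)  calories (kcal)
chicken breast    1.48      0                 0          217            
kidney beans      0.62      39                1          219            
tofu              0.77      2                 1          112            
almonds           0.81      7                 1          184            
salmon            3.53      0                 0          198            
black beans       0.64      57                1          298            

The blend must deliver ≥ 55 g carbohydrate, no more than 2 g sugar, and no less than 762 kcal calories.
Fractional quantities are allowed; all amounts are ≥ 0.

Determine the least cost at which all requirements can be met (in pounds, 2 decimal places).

Let x1 = servings of chicken breast, x2 = servings of kidney beans, x3 = servings of tofu, x4 = servings of almonds, x5 = servings of salmon, x6 = servings of black beans.
Minimize 1.48x1 + 0.62x2 + 0.77x3 + 0.81x4 + 3.53x5 + 0.64x6 with:
  39x2 + 2x3 + 7x4 + 57x6 ≥ 55   (carbohydrate)
  1x2 + 1x3 + 1x4 + 1x6 ≤ 2   (sugar)
  217x1 + 219x2 + 112x3 + 184x4 + 198x5 + 298x6 ≥ 762   (calories)
  x1, x2, x3, x4, x5, x6 ≥ 0.
The minimum-cost mix takes nothing from kidney beans, tofu, almonds, salmon — only chicken breast, black beans. There the sugar and calories constraints are tight.
That vertex is x1 = 0.765, x6 = 2.
Cost = 1.48·0.765 + 0.64·2 = 2.4122.

£2.41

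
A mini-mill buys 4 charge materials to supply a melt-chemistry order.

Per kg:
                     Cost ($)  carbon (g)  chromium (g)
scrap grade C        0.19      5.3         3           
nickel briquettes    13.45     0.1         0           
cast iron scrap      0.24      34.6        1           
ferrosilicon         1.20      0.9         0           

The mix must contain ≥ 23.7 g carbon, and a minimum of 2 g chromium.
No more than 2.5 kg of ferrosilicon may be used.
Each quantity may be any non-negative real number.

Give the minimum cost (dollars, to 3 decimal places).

Treat it as an LP. Let x1 = kg of scrap grade C, x2 = kg of nickel briquettes, x3 = kg of cast iron scrap, x4 = kg of ferrosilicon.
min 0.19x1 + 13.45x2 + 0.24x3 + 1.2x4 subject to:
  5.3x1 + 0.1x2 + 34.6x3 + 0.9x4 ≥ 23.7   (carbon)
  3x1 + 1x3 ≥ 2   (chromium)
  x4 ≤ 2.5
  x1, x2, x3, x4 ≥ 0.
The cheapest feasible vertex uses only scrap grade C, cast iron scrap; nickel briquettes, ferrosilicon are not used. There the carbon and chromium constraints are tight.
Optimal quantities: scrap grade C = 0.4619 kg, cast iron scrap = 0.6142 kg.
Hence cost = 0.19·0.4619 + 0.24·0.6142 = $0.23517.

$0.235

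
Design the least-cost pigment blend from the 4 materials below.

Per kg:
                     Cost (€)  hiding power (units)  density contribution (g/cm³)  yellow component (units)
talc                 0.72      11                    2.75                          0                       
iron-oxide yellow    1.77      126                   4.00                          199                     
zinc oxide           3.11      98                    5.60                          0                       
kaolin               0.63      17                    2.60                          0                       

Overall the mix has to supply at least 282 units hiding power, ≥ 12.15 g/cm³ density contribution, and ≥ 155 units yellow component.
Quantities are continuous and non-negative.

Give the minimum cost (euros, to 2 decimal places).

€4.57

Treat it as an LP. Let x1 = kg of talc, x2 = kg of iron-oxide yellow, x3 = kg of zinc oxide, x4 = kg of kaolin.
min 0.72x1 + 1.77x2 + 3.11x3 + 0.63x4 s.t.:
  11x1 + 126x2 + 98x3 + 17x4 ≥ 282   (hiding power)
  2.75x1 + 4x2 + 5.6x3 + 2.6x4 ≥ 12.15   (density contribution)
  199x2 ≥ 155   (yellow component)
  x1, x2, x3, x4 ≥ 0.
The cheapest feasible vertex uses only iron-oxide yellow, kaolin; talc, zinc oxide are not used. There the hiding power and density contribution constraints are tight.
That vertex is x2 = 2.029, x4 = 1.552.
Hence cost = 1.77·2.029 + 0.63·1.552 = €4.5691.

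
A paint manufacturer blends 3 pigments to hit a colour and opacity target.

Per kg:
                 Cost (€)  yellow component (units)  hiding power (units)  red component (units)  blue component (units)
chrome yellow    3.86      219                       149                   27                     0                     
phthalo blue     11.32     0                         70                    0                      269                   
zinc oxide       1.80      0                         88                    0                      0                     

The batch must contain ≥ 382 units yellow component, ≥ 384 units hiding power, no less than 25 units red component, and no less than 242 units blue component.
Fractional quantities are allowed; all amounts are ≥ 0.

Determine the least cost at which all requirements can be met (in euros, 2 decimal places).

Let x1 = kg of chrome yellow, x2 = kg of phthalo blue, x3 = kg of zinc oxide.
min 3.86x1 + 11.32x2 + 1.8x3 with:
  219x1 ≥ 382   (yellow component)
  149x1 + 70x2 + 88x3 ≥ 384   (hiding power)
  27x1 ≥ 25   (red component)
  269x2 ≥ 242   (blue component)
  x1, x2, x3 ≥ 0.
All 3 inputs are positive at the optimum. The yellow component, hiding power, blue component requirements are met with equality.
Optimal quantities: chrome yellow = 1.744 kg, phthalo blue = 0.8996 kg, zinc oxide = 0.6946 kg.
Objective = 3.86·1.744 + 11.32·0.8996 + 1.8·0.6946 = 18.1656.

€18.17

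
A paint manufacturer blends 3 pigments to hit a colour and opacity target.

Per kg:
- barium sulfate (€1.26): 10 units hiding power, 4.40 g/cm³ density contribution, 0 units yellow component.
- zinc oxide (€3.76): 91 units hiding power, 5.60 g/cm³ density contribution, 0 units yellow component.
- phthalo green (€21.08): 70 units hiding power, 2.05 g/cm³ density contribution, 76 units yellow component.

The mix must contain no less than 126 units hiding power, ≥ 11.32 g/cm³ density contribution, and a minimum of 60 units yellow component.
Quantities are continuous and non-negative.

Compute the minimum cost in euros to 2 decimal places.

€20.76

This is a linear program. Let x1 = kg of barium sulfate, x2 = kg of zinc oxide, x3 = kg of phthalo green.
Minimise 1.26x1 + 3.76x2 + 21.08x3 with:
  10x1 + 91x2 + 70x3 ≥ 126   (hiding power)
  4.4x1 + 5.6x2 + 2.05x3 ≥ 11.32   (density contribution)
  76x3 ≥ 60   (yellow component)
  x1, x2, x3 ≥ 0.
The optimal mix uses every input. There the hiding power, density contribution, yellow component constraints are tight.
So barium sulfate = 1.413 kg, zinc oxide = 0.622 kg, phthalo green = 0.7895 kg.
Hence cost = 1.26·1.413 + 3.76·0.622 + 21.08·0.7895 = €20.7618.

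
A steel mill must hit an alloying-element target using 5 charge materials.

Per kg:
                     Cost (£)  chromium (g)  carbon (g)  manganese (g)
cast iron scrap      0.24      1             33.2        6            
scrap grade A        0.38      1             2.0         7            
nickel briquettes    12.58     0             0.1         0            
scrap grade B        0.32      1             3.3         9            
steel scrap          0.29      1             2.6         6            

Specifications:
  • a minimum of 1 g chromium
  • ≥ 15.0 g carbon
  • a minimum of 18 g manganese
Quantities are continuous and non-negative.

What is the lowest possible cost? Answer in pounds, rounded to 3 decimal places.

£0.647

Set it up as a linear program. Let x1 = kg of cast iron scrap, x2 = kg of scrap grade A, x3 = kg of nickel briquettes, x4 = kg of scrap grade B, x5 = kg of steel scrap.
Minimise 0.24x1 + 0.38x2 + 12.58x3 + 0.32x4 + 0.29x5 with:
  1x1 + 1x2 + 1x4 + 1x5 ≥ 1   (chromium)
  33.2x1 + 2x2 + 0.1x3 + 3.3x4 + 2.6x5 ≥ 15   (carbon)
  6x1 + 7x2 + 9x4 + 6x5 ≥ 18   (manganese)
  x1, x2, x3, x4, x5 ≥ 0.
The cheapest feasible vertex uses only cast iron scrap, scrap grade B; scrap grade A, nickel briquettes, steel scrap are not used. The carbon and manganese requirements are met with equality.
So cast iron scrap = 0.271 kg, scrap grade B = 1.819 kg.
Total cost: 0.24·0.271 + 0.32·1.819 = 0.64712.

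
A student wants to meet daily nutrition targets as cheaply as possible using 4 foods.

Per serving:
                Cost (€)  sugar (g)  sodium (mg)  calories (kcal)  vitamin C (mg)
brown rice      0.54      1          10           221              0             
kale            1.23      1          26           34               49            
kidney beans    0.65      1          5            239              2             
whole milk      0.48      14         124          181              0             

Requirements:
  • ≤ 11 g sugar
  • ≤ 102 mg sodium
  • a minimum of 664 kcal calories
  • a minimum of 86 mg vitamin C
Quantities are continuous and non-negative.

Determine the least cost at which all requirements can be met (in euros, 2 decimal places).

Let x1 = servings of brown rice, x2 = servings of kale, x3 = servings of kidney beans, x4 = servings of whole milk.
min 0.54x1 + 1.23x2 + 0.65x3 + 0.48x4 subject to:
  1x1 + 1x2 + 1x3 + 14x4 ≤ 11   (sugar)
  10x1 + 26x2 + 5x3 + 124x4 ≤ 102   (sodium)
  221x1 + 34x2 + 239x3 + 181x4 ≥ 664   (calories)
  49x2 + 2x3 ≥ 86   (vitamin C)
  x1, x2, x3, x4 ≥ 0.
The optimal basis is {brown rice, kale}; kidney beans, whole milk drop out. The calories and vitamin C requirements are met with equality.
Optimal quantities: brown rice = 2.735 servings, kale = 1.755 servings.
Hence cost = 0.54·2.735 + 1.23·1.755 = €3.6356.

€3.64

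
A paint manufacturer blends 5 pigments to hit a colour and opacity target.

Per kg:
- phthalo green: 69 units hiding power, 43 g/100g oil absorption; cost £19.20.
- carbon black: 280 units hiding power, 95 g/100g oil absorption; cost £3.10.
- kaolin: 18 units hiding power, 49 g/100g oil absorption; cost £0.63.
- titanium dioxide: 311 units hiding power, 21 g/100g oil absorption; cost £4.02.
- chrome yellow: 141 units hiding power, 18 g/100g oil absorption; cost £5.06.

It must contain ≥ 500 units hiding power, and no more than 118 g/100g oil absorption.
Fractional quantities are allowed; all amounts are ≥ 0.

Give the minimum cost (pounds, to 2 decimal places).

£5.89

Let x1 = kg of phthalo green, x2 = kg of carbon black, x3 = kg of kaolin, x4 = kg of titanium dioxide, x5 = kg of chrome yellow.
Minimise 19.2x1 + 3.1x2 + 0.63x3 + 4.02x4 + 5.06x5 subject to:
  69x1 + 280x2 + 18x3 + 311x4 + 141x5 ≥ 500   (hiding power)
  43x1 + 95x2 + 49x3 + 21x4 + 18x5 ≤ 118   (oil absorption)
  x1, x2, x3, x4, x5 ≥ 0.
The cheapest feasible vertex uses only carbon black, titanium dioxide; phthalo green, kaolin, chrome yellow are not used. Binding constraints: hiding power and oil absorption.
That vertex is x2 = 1.107, x4 = 0.611.
Objective = 3.1·1.107 + 4.02·0.611 = 5.8879.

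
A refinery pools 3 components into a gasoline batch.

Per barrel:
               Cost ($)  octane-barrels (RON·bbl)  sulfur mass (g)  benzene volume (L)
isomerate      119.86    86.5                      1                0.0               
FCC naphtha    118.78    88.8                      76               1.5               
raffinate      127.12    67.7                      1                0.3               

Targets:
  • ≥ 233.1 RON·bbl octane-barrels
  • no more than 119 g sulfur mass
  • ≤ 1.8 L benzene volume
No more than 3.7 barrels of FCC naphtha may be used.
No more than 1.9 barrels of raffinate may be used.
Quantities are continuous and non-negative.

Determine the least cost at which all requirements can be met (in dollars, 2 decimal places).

$317.88

Set it up as a linear program. Let x1 = barrels of isomerate, x2 = barrels of FCC naphtha, x3 = barrels of raffinate.
Minimize 119.86x1 + 118.78x2 + 127.12x3 s.t.:
  86.5x1 + 88.8x2 + 67.7x3 ≥ 233.1   (octane-barrels)
  1x1 + 76x2 + 1x3 ≤ 119   (sulfur mass)
  1.5x2 + 0.3x3 ≤ 1.8   (benzene volume)
  x2 ≤ 3.7
  x3 ≤ 1.9
  x1, x2, x3 ≥ 0.
The optimal basis is {isomerate, FCC naphtha}; raffinate drops out. There the octane-barrels and benzene volume constraints are tight.
Optimal quantities: isomerate = 1.4629 barrels, FCC naphtha = 1.2 barrels.
Cost = 119.86·1.4629 + 118.78·1.2 = 317.8792.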